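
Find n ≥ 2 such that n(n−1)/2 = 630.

36

n(n−1)/2 = 630 ⇒ n(n−1) = 1260. Since 36·35 = 1260, n = 36.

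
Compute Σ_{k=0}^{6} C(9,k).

466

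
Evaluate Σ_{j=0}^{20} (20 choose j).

1048576

Setting x = 1 in (1+x)^20 gives Σ C(20,j) = 2^20 = 1048576.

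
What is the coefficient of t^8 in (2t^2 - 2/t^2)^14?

-32800768

General term: C(14,j)·(2t^2)^j·(-2/t^2)^(14-j), with t-exponent 2j − 2(14−j) = 4j − 28.
Set 4j − 28 = 8: j = 9.
C(14,9) = 2002; 2^9 = 512; (-2)^5 = -32.
Coefficient = 2002 · 512 · (-32) = -32800768.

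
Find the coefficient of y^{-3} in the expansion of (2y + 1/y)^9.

General term: C(9,j)·(2y)^j·(1/y)^(9-j), with y-exponent 1j − 1(9−j) = 2j − 9.
Set 2j − 9 = -3: j = 3.
C(9,3) = 84; 2^3 = 8; 1^6 = 1.
Coefficient = 84 · 8 · 1 = 672.

672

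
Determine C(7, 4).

35

C(7,4) = C(7,3) by symmetry.
C(7,3) = (7·6·5) / 3! = 210 / 6 = 35.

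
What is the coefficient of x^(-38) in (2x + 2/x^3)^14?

229376

General term: C(14,j)·(2x)^j·(2/x^3)^(14-j), with x-exponent 1j − 3(14−j) = 4j − 42.
Set 4j − 42 = -38: j = 1.
C(14,1) = 14; 2^1 = 2; 2^13 = 8192.
Coefficient = 14 · 2 · 8192 = 229376.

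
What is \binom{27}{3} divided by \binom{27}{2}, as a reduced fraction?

25/3

C(n,k+1)/C(n,k) = (n−k)/(k+1) = (27−2)/(2+1) = 25/3.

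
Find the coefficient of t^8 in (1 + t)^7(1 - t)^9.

0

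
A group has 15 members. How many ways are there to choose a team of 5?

3003

This is C(15,5) = 3003.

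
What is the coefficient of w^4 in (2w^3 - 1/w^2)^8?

General term: C(8,j)·(2w^3)^j·(-1/w^2)^(8-j), with w-exponent 3j − 2(8−j) = 5j − 16.
Set 5j − 16 = 4: j = 4.
C(8,4) = 70; 2^4 = 16; (-1)^4 = 1.
Coefficient = 70 · 16 · 1 = 1120.

1120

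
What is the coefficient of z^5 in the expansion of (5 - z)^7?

The general term is C(7,j)·(5)^j·(-z)^(7-j); the z^5 term has j = 2.
C(7,2) = 21.
Coefficient = C(7,2) · 5^2 · (-1)^5 = 21 · 25 · (-1) = -525.

-525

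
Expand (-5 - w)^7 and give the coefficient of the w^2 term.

The general term is C(7,j)·(-5)^j·(-w)^(7-j); the w^2 term has j = 5.
C(7,5) = 21.
Coefficient = C(7,5) · (-5)^5 = 21 · (-3125) = -65625.

-65625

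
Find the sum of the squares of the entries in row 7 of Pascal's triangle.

3432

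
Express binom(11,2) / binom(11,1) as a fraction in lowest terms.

5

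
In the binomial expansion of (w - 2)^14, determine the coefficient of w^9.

-64064

The general term is C(14,j)·(w)^j·(-2)^(14-j); the w^9 term has j = 9.
C(14,9) = 2002.
Coefficient = C(14,9) · (-2)^5 = 2002 · (-32) = -64064.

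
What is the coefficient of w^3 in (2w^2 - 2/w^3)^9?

-43008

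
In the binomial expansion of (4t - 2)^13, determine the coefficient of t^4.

The general term is C(13,j)·(4t)^j·(-2)^(13-j); the t^4 term has j = 4.
C(13,4) = 715.
Coefficient = C(13,4) · 4^4 · (-2)^9 = 715 · 256 · (-512) = -93716480.

-93716480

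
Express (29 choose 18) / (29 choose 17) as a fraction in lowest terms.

C(n,k+1)/C(n,k) = (n−k)/(k+1) = (29−17)/(17+1) = 12/18 = 2/3.

2/3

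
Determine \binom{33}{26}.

4272048

C(33,26) = C(33,7) by symmetry.
C(33,7) = (33·32·31·30·29·28·27) / 7! = 21531121920 / 5040 = 4272048.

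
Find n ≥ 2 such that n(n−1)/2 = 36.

9

n(n−1)/2 = 36 ⇒ n(n−1) = 72. Since 9·8 = 72, n = 9.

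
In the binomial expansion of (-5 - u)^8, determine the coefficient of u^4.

The general term is C(8,j)·(-5)^j·(-u)^(8-j); the u^4 term has j = 4.
C(8,4) = 70.
Coefficient = C(8,4) · (-5)^4 = 70 · 625 = 43750.

43750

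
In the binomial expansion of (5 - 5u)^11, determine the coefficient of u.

The general term is C(11,j)·(5)^j·(-5u)^(11-j); the u^1 term has j = 10.
C(11,10) = 11.
Coefficient = C(11,10) · 5^10 · (-5)^1 = 11 · 9765625 · (-5) = -537109375.

-537109375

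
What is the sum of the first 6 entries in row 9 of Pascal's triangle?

382

1 + 9 + 36 + 84 + 126 + 126 = 382.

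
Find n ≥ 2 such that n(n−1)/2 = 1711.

59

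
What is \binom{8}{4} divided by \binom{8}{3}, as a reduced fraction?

C(n,k+1)/C(n,k) = (n−k)/(k+1) = (8−3)/(3+1) = 5/4.

5/4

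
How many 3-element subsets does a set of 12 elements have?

C(12,3) = (12·11·10) / 3! = 1320 / 6 = 220.

220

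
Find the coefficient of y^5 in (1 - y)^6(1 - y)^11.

Coefficient of y^5 = Σ_{j} C(6,j)·(-1)^j·C(11,5-j)·(-1)^(5-j) for j from 0 to 5.
= (-462) + (-1980) + (-2475) + (-1100) + (-165) + (-6) = -6188.

-6188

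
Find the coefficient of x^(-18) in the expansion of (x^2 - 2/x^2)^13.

General term: C(13,j)·(x^2)^j·(-2/x^2)^(13-j), with x-exponent 2j − 2(13−j) = 4j − 26.
Set 4j − 26 = -18: j = 2.
C(13,2) = 78; 1^2 = 1; (-2)^11 = -2048.
Coefficient = 78 · 1 · (-2048) = -159744.

-159744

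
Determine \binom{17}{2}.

C(17,2) = (17·16) / 2! = 272 / 2 = 136.

136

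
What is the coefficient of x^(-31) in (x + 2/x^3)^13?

General term: C(13,j)·(x)^j·(2/x^3)^(13-j), with x-exponent 1j − 3(13−j) = 4j − 39.
Set 4j − 39 = -31: j = 2.
C(13,2) = 78; 1^2 = 1; 2^11 = 2048.
Coefficient = 78 · 1 · 2048 = 159744.

159744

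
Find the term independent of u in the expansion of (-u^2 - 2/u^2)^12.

General term: C(12,j)·(-u^2)^j·(-2/u^2)^(12-j), with u-exponent 2j − 2(12−j) = 4j − 24.
Set 4j − 24 = 0: j = 6.
C(12,6) = 924; (-1)^6 = 1; (-2)^6 = 64.
Coefficient = 924 · 1 · 64 = 59136.

59136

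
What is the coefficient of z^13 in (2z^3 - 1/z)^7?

General term: C(7,j)·(2z^3)^j·(-1/z)^(7-j), with z-exponent 3j − 1(7−j) = 4j − 7.
Set 4j − 7 = 13: j = 5.
C(7,5) = 21; 2^5 = 32; (-1)^2 = 1.
Coefficient = 21 · 32 · 1 = 672.

672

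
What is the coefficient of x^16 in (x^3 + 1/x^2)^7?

7

General term: C(7,j)·(x^3)^j·(1/x^2)^(7-j), with x-exponent 3j − 2(7−j) = 5j − 14.
Set 5j − 14 = 16: j = 6.
C(7,6) = 7; 1^6 = 1; 1^1 = 1.
Coefficient = 7 · 1 · 1 = 7.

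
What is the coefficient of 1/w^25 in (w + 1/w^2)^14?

14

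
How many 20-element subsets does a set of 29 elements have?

C(29,20) = C(29,9) by symmetry.
C(29,9) = (29·28·27·26·25·24·23·22·21) / 9! = 3634245014400 / 362880 = 10015005.

10015005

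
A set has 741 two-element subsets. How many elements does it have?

39

n(n−1)/2 = 741 ⇒ n(n−1) = 1482. Since 39·38 = 1482, n = 39.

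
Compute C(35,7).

C(35,7) = (35·34·33·32·31·30·29) / 7! = 33891580800 / 5040 = 6724520.

6724520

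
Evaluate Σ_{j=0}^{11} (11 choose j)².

705432

By Vandermonde's identity, Σ C(11,j)² = C(22,11) = 705432.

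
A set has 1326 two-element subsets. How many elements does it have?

n(n−1)/2 = 1326 ⇒ n(n−1) = 2652. Since 52·51 = 2652, n = 52.

52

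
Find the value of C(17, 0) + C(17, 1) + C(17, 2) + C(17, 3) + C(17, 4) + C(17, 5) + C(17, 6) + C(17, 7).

1 + 17 + 136 + 680 + 2380 + 6188 + 12376 + 19448 = 41226.

41226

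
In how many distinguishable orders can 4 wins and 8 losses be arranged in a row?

Choose positions for the wins: C(12,4) = 495.

495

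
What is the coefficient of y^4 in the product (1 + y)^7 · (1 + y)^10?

Coefficient of y^4 = Σ_{j} C(7,j)·C(10,4-j) for j from 0 to 4.
= 210 + 840 + 945 + 350 + 35 = 2380.

2380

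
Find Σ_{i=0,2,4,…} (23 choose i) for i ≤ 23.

4194304

Even-i terms of row 23 sum to 2^22 = 4194304.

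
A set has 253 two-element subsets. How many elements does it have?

n(n−1)/2 = 253 ⇒ n(n−1) = 506. Since 23·22 = 506, n = 23.

23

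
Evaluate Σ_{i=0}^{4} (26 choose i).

1 + 26 + 325 + 2600 + 14950 = 17902.

17902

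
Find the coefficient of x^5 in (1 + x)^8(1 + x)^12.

15504

Coefficient of x^5 = Σ_{j} C(8,j)·C(12,5-j) for j from 0 to 5.
= 792 + 3960 + 6160 + 3696 + 840 + 56 = 15504.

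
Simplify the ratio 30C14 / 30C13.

17/14

C(n,k+1)/C(n,k) = (n−k)/(k+1) = (30−13)/(13+1) = 17/14.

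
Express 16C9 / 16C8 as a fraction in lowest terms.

8/9

C(n,k+1)/C(n,k) = (n−k)/(k+1) = (16−8)/(8+1) = 8/9.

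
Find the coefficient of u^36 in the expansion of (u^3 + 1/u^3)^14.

14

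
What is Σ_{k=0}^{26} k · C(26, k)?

872415232

Differentiating (1+x)^26 and setting x=1: Σ k·C(26,k) = 26·2^25 = 872415232.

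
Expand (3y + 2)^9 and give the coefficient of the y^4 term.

326592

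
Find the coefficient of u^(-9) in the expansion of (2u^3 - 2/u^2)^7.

General term: C(7,j)·(2u^3)^j·(-2/u^2)^(7-j), with u-exponent 3j − 2(7−j) = 5j − 14.
Set 5j − 14 = -9: j = 1.
C(7,1) = 7; 2^1 = 2; (-2)^6 = 64.
Coefficient = 7 · 2 · 64 = 896.

896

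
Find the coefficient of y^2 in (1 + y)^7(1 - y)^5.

-4

Coefficient of y^2 = Σ_{j} C(7,j)·1^j·C(5,2-j)·(-1)^(2-j) for j from 0 to 2.
= 10 + (-35) + 21 = -4.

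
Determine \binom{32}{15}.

C(32,15) = (32·31·30·29·28·27·26·25·24·23·22·21·20·19·18) / 15! = 739781100339240960000 / 1307674368000 = 565722720.

565722720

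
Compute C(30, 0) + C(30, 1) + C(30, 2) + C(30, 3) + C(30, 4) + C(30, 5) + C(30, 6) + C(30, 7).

1 + 30 + 435 + 4060 + 27405 + 142506 + 593775 + 2035800 = 2804012.

2804012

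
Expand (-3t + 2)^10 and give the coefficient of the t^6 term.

The general term is C(10,j)·(-3t)^j·(2)^(10-j); the t^6 term has j = 6.
C(10,6) = 210.
Coefficient = C(10,6) · (-3)^6 · 2^4 = 210 · 729 · 16 = 2449440.

2449440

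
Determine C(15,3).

C(15,3) = (15·14·13) / 3! = 2730 / 6 = 455.

455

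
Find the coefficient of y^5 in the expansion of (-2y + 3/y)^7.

1344

General term: C(7,j)·(-2y)^j·(3/y)^(7-j), with y-exponent 1j − 1(7−j) = 2j − 7.
Set 2j − 7 = 5: j = 6.
C(7,6) = 7; (-2)^6 = 64; 3^1 = 3.
Coefficient = 7 · 64 · 3 = 1344.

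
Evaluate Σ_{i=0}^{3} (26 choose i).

1 + 26 + 325 + 2600 = 2952.

2952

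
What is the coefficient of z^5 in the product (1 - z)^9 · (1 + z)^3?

36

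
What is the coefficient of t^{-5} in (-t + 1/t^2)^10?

-252

General term: C(10,j)·(-t)^j·(1/t^2)^(10-j), with t-exponent 1j − 2(10−j) = 3j − 20.
Set 3j − 20 = -5: j = 5.
C(10,5) = 252; (-1)^5 = -1; 1^5 = 1.
Coefficient = 252 · (-1) · 1 = -252.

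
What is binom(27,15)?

17383860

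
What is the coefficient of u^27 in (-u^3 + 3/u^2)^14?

-9828

General term: C(14,j)·(-u^3)^j·(3/u^2)^(14-j), with u-exponent 3j − 2(14−j) = 5j − 28.
Set 5j − 28 = 27: j = 11.
C(14,11) = 364; (-1)^11 = -1; 3^3 = 27.
Coefficient = 364 · (-1) · 27 = -9828.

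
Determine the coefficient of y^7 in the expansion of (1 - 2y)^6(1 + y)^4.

-96

Coefficient of y^7 = Σ_{j} C(6,j)·(-2)^j·C(4,7-j)·1^(7-j) for j from 3 to 6.
= (-160) + 960 + (-1152) + 256 = -96.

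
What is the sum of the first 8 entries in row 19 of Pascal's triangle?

94184

1 + 19 + 171 + 969 + 3876 + 11628 + 27132 + 50388 = 94184.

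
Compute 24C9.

1307504

C(24,9) = (24·23·22·21·20·19·18·17·16) / 9! = 474467051520 / 362880 = 1307504.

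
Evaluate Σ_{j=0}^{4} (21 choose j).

7547

1 + 21 + 210 + 1330 + 5985 = 7547.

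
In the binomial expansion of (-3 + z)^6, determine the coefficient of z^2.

1215

The general term is C(6,j)·(-3)^j·(z)^(6-j); the z^2 term has j = 4.
C(6,4) = 15.
Coefficient = C(6,4) · (-3)^4 = 15 · 81 = 1215.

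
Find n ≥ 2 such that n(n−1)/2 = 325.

26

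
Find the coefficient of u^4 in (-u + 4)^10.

860160

The general term is C(10,j)·(-u)^j·(4)^(10-j); the u^4 term has j = 4.
C(10,4) = 210.
Coefficient = C(10,4) · 4^6 = 210 · 4096 = 860160.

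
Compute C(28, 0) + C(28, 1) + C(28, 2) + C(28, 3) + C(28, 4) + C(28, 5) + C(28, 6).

1 + 28 + 378 + 3276 + 20475 + 98280 + 376740 = 499178.

499178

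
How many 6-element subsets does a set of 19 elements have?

C(19,6) = (19·18·17·16·15·14) / 6! = 19535040 / 720 = 27132.

27132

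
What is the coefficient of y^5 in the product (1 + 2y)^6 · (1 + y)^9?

14790

Coefficient of y^5 = Σ_{j} C(6,j)·2^j·C(9,5-j)·1^(5-j) for j from 0 to 5.
= 126 + 1512 + 5040 + 5760 + 2160 + 192 = 14790.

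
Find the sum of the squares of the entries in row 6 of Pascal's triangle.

Σ C(6,j)² is the coefficient of x^6 in (1+x)^6(1+x)^6 = (1+x)^12, i.e. C(12,6) = 924.

924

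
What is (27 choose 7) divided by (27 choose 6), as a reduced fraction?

3

C(n,k+1)/C(n,k) = (n−k)/(k+1) = (27−6)/(6+1) = 21/7 = 3.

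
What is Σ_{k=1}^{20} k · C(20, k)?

10485760

Differentiating (1+x)^20 and setting x=1: Σ k·C(20,k) = 20·2^19 = 10485760.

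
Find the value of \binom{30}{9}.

14307150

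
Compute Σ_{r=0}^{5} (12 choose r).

1 + 12 + 66 + 220 + 495 + 792 = 1586.

1586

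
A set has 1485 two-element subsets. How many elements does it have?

n(n−1)/2 = 1485 ⇒ n(n−1) = 2970. Since 55·54 = 2970, n = 55.

55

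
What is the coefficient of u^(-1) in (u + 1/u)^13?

General term: C(13,j)·(u)^j·(1/u)^(13-j), with u-exponent 1j − 1(13−j) = 2j − 13.
Set 2j − 13 = -1: j = 6.
C(13,6) = 1716; 1^6 = 1; 1^7 = 1.
Coefficient = 1716 · 1 · 1 = 1716.

1716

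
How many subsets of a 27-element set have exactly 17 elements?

Choose the 17 positions: C(27,17) = 8436285.

8436285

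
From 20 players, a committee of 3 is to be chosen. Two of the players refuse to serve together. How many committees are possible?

1122

All 3-subsets: C(20,3) = 1140. Those containing both fixed elements: C(18,1) = 18.
1140 − 18 = 1122.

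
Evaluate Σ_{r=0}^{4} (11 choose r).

1 + 11 + 55 + 165 + 330 = 562.

562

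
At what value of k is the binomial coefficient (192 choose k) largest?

C(192,k) is maximized at k = 192/2 = 96.

96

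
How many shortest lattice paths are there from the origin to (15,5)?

15504

Each path is a sequence of 20 steps with 15 rights: C(20,15) = 15504.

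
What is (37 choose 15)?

9364199760

C(37,15) = (37·36·35·34·33·32·31·30·29·28·27·26·25·24·23) / 15! = 12245324002983751680000 / 1307674368000 = 9364199760.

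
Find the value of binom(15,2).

105

C(15,2) = (15·14) / 2! = 210 / 2 = 105.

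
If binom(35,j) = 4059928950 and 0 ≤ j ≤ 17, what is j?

16

C(35,j) increases on 0 ≤ j ≤ 17. C(35,15) = 3247943160 and C(35,16) = 4059928950, so j = 16.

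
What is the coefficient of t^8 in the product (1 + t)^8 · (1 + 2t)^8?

265729

Coefficient of t^8 = Σ_{j} C(8,j)·1^j·C(8,8-j)·2^(8-j) for j from 0 to 8.
= 256 + 8192 + 50176 + 100352 + 78400 + 25088 + 3136 + 128 + 1 = 265729.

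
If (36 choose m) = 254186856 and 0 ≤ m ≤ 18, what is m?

10

C(36,m) increases on 0 ≤ m ≤ 18. C(36,9) = 94143280 and C(36,10) = 254186856, so m = 10.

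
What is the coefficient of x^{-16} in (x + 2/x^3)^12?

101376

General term: C(12,j)·(x)^j·(2/x^3)^(12-j), with x-exponent 1j − 3(12−j) = 4j − 36.
Set 4j − 36 = -16: j = 5.
C(12,5) = 792; 1^5 = 1; 2^7 = 128.
Coefficient = 792 · 1 · 128 = 101376.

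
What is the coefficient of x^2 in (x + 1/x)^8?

56

General term: C(8,j)·(x)^j·(1/x)^(8-j), with x-exponent 1j − 1(8−j) = 2j − 8.
Set 2j − 8 = 2: j = 5.
C(8,5) = 56; 1^5 = 1; 1^3 = 1.
Coefficient = 56 · 1 · 1 = 56.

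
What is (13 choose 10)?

286

C(13,10) = C(13,3) by symmetry.
C(13,3) = (13·12·11) / 3! = 1716 / 6 = 286.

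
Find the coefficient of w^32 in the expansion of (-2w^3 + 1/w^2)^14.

General term: C(14,j)·(-2w^3)^j·(1/w^2)^(14-j), with w-exponent 3j − 2(14−j) = 5j − 28.
Set 5j − 28 = 32: j = 12.
C(14,12) = 91; (-2)^12 = 4096; 1^2 = 1.
Coefficient = 91 · 4096 · 1 = 372736.

372736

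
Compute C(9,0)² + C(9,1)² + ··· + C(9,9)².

By Vandermonde's identity, Σ C(9,i)² = C(18,9) = 48620.

48620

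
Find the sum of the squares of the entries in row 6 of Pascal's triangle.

924

By Vandermonde's identity, Σ C(6,j)² = C(12,6) = 924.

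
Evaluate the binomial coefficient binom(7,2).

C(7,2) = (7·6) / 2! = 42 / 2 = 21.

21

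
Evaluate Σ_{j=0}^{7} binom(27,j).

1 + 27 + 351 + 2925 + 17550 + 80730 + 296010 + 888030 = 1285624.

1285624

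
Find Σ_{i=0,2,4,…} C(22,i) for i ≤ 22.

Half of (1+1)^22 + (1−1)^22 gives the even-index sum: 2^21 = 2097152.

2097152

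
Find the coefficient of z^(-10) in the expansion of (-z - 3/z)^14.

General term: C(14,j)·(-z)^j·(-3/z)^(14-j), with z-exponent 1j − 1(14−j) = 2j − 14.
Set 2j − 14 = -10: j = 2.
C(14,2) = 91; (-1)^2 = 1; (-3)^12 = 531441.
Coefficient = 91 · 1 · 531441 = 48361131.

48361131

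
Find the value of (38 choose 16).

C(38,16) = (38·37·36·35·34·33·32·31·30·29·28·27·26·25·24·23) / 16! = 465322312113382563840000 / 20922789888000 = 22239974430.

22239974430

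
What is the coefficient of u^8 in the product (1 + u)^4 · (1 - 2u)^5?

-48

Coefficient of u^8 = Σ_{j} C(4,j)·1^j·C(5,8-j)·(-2)^(8-j) for j from 3 to 4.
= (-128) + 80 = -48.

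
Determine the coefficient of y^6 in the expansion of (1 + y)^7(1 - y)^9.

-14

Coefficient of y^6 = Σ_{j} C(7,j)·1^j·C(9,6-j)·(-1)^(6-j) for j from 0 to 6.
= 84 + (-882) + 2646 + (-2940) + 1260 + (-189) + 7 = -14.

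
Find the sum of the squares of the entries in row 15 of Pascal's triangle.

Σ C(15,k)² is the coefficient of x^15 in (1+x)^15(1+x)^15 = (1+x)^30, i.e. C(30,15) = 155117520.

155117520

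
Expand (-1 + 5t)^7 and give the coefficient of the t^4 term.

-21875

The general term is C(7,j)·(-1)^j·(5t)^(7-j); the t^4 term has j = 3.
C(7,3) = 35.
Coefficient = C(7,3) · (-1)^3 · 5^4 = 35 · (-1) · 625 = -21875.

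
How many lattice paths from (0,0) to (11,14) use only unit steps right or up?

4457400

Each path is a sequence of 25 steps with 11 rights: C(25,11) = 4457400.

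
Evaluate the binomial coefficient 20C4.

C(20,4) = (20·19·18·17) / 4! = 116280 / 24 = 4845.

4845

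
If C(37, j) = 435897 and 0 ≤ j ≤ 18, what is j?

C(37,j) increases on 0 ≤ j ≤ 18. C(37,4) = 66045 and C(37,5) = 435897, so j = 5.

5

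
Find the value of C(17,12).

6188

C(17,12) = C(17,5) by symmetry.
C(17,5) = (17·16·15·14·13) / 5! = 742560 / 120 = 6188.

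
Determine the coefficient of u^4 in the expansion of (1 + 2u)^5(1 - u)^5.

-15

Coefficient of u^4 = Σ_{j} C(5,j)·2^j·C(5,4-j)·(-1)^(4-j) for j from 0 to 4.
= 5 + (-100) + 400 + (-400) + 80 = -15.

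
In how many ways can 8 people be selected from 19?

This is C(19,8) = 75582.

75582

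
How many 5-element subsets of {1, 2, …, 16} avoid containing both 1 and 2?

All 5-subsets: C(16,5) = 4368. Those containing both fixed elements: C(14,3) = 364.
4368 − 364 = 4004.

4004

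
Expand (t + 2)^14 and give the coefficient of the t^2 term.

The general term is C(14,j)·(t)^j·(2)^(14-j); the t^2 term has j = 2.
C(14,2) = 91.
Coefficient = C(14,2) · 2^12 = 91 · 4096 = 372736.

372736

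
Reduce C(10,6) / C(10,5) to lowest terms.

5/6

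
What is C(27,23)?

C(27,23) = C(27,4) by symmetry.
C(27,4) = (27·26·25·24) / 4! = 421200 / 24 = 17550.

17550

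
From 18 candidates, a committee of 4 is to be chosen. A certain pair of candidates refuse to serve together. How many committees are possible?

2940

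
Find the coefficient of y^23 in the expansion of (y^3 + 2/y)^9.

18

General term: C(9,j)·(y^3)^j·(2/y)^(9-j), with y-exponent 3j − 1(9−j) = 4j − 9.
Set 4j − 9 = 23: j = 8.
C(9,8) = 9; 1^8 = 1; 2^1 = 2.
Coefficient = 9 · 1 · 2 = 18.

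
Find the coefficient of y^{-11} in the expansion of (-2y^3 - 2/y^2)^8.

2048

General term: C(8,j)·(-2y^3)^j·(-2/y^2)^(8-j), with y-exponent 3j − 2(8−j) = 5j − 16.
Set 5j − 16 = -11: j = 1.
C(8,1) = 8; (-2)^1 = -2; (-2)^7 = -128.
Coefficient = 8 · (-2) · (-128) = 2048.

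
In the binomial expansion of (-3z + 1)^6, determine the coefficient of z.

-18

The general term is C(6,j)·(-3z)^j·(1)^(6-j); the z^1 term has j = 1.
C(6,1) = 6.
Coefficient = C(6,1) · (-3)^1 = 6 · (-3) = -18.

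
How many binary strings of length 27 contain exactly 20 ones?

888030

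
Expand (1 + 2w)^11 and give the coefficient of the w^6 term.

29568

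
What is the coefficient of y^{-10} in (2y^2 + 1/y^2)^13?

11440

General term: C(13,j)·(2y^2)^j·(1/y^2)^(13-j), with y-exponent 2j − 2(13−j) = 4j − 26.
Set 4j − 26 = -10: j = 4.
C(13,4) = 715; 2^4 = 16; 1^9 = 1.
Coefficient = 715 · 16 · 1 = 11440.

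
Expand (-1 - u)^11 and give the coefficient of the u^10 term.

The general term is C(11,j)·(-1)^j·(-u)^(11-j); the u^10 term has j = 1.
C(11,1) = 11.
Coefficient = C(11,1) · (-1)^1 = 11 · (-1) = -11.

-11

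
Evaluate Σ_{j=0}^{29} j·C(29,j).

7784628224

Since j·C(29,j) = 29·C(28,j−1), the sum is 29·2^28 = 29·268435456 = 7784628224.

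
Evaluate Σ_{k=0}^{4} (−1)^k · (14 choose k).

715

The partial alternating sum Σ_{k=0}^{4} (−1)^k C(14,k) = (−1)^4 C(13,4) = 715.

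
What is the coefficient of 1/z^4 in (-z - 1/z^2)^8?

General term: C(8,j)·(-z)^j·(-1/z^2)^(8-j), with z-exponent 1j − 2(8−j) = 3j − 16.
Set 3j − 16 = -4: j = 4.
C(8,4) = 70; (-1)^4 = 1; (-1)^4 = 1.
Coefficient = 70 · 1 · 1 = 70.

70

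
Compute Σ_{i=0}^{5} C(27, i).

101584

1 + 27 + 351 + 2925 + 17550 + 80730 = 101584.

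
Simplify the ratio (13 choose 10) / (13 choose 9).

2/5

C(n,k+1)/C(n,k) = (n−k)/(k+1) = (13−9)/(9+1) = 4/10 = 2/5.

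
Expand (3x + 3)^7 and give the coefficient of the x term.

15309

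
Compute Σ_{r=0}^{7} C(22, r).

280600

1 + 22 + 231 + 1540 + 7315 + 26334 + 74613 + 170544 = 280600.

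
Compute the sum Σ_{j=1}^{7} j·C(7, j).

Differentiating (1+x)^7 and setting x=1: Σ j·C(7,j) = 7·2^6 = 448.

448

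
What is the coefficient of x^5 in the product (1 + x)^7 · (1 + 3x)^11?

Coefficient of x^5 = Σ_{j} C(7,j)·1^j·C(11,5-j)·3^(5-j) for j from 0 to 5.
= 112266 + 187110 + 93555 + 17325 + 1155 + 21 = 411432.

411432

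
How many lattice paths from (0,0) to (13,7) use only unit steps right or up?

Each path is a sequence of 20 steps with 13 rights: C(20,13) = 77520.

77520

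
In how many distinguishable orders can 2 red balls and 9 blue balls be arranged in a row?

Choose positions for the red balls: C(11,2) = 55.

55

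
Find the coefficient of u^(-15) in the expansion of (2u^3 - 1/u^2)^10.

-20

General term: C(10,j)·(2u^3)^j·(-1/u^2)^(10-j), with u-exponent 3j − 2(10−j) = 5j − 20.
Set 5j − 20 = -15: j = 1.
C(10,1) = 10; 2^1 = 2; (-1)^9 = -1.
Coefficient = 10 · 2 · (-1) = -20.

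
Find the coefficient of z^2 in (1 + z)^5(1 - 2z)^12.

Coefficient of z^2 = Σ_{j} C(5,j)·1^j·C(12,2-j)·(-2)^(2-j) for j from 0 to 2.
= 264 + (-120) + 10 = 154.

154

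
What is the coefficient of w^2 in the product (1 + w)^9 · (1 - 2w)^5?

-14

Coefficient of w^2 = Σ_{j} C(9,j)·1^j·C(5,2-j)·(-2)^(2-j) for j from 0 to 2.
= 40 + (-90) + 36 = -14.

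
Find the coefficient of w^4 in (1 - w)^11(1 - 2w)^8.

Coefficient of w^4 = Σ_{j} C(11,j)·(-1)^j·C(8,4-j)·(-2)^(4-j) for j from 0 to 4.
= 1120 + 4928 + 6160 + 2640 + 330 = 15178.

15178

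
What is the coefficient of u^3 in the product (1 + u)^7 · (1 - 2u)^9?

-7

Coefficient of u^3 = Σ_{j} C(7,j)·1^j·C(9,3-j)·(-2)^(3-j) for j from 0 to 3.
= (-672) + 1008 + (-378) + 35 = -7.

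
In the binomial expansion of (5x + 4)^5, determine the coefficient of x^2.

The general term is C(5,j)·(5x)^j·(4)^(5-j); the x^2 term has j = 2.
C(5,2) = 10.
Coefficient = C(5,2) · 5^2 · 4^3 = 10 · 25 · 64 = 16000.

16000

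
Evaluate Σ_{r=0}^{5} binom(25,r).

68406

1 + 25 + 300 + 2300 + 12650 + 53130 = 68406.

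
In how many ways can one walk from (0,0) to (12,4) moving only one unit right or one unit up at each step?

1820

Each path is a sequence of 16 steps with 12 rights: C(16,12) = 1820.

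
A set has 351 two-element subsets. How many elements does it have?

27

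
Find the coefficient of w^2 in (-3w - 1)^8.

252

The general term is C(8,j)·(-3w)^j·(-1)^(8-j); the w^2 term has j = 2.
C(8,2) = 28.
Coefficient = C(8,2) · (-3)^2 = 28 · 9 = 252.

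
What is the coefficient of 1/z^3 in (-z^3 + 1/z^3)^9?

126

General term: C(9,j)·(-z^3)^j·(1/z^3)^(9-j), with z-exponent 3j − 3(9−j) = 6j − 27.
Set 6j − 27 = -3: j = 4.
C(9,4) = 126; (-1)^4 = 1; 1^5 = 1.
Coefficient = 126 · 1 · 1 = 126.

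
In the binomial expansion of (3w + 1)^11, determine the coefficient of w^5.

112266

The general term is C(11,j)·(3w)^j·(1)^(11-j); the w^5 term has j = 5.
C(11,5) = 462.
Coefficient = C(11,5) · 3^5 = 462 · 243 = 112266.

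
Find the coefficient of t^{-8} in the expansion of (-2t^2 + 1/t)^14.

General term: C(14,j)·(-2t^2)^j·(1/t)^(14-j), with t-exponent 2j − 1(14−j) = 3j − 14.
Set 3j − 14 = -8: j = 2.
C(14,2) = 91; (-2)^2 = 4; 1^12 = 1.
Coefficient = 91 · 4 · 1 = 364.

364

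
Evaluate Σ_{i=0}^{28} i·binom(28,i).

Differentiating (1+x)^28 and setting x=1: Σ i·C(28,i) = 28·2^27 = 3758096384.

3758096384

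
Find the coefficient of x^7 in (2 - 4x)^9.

-2359296

The general term is C(9,j)·(2)^j·(-4x)^(9-j); the x^7 term has j = 2.
C(9,2) = 36.
Coefficient = C(9,2) · 2^2 · (-4)^7 = 36 · 4 · (-16384) = -2359296.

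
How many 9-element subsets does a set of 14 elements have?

C(14,9) = C(14,5) by symmetry.
C(14,5) = (14·13·12·11·10) / 5! = 240240 / 120 = 2002.

2002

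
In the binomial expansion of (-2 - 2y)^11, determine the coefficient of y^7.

-675840

The general term is C(11,j)·(-2)^j·(-2y)^(11-j); the y^7 term has j = 4.
C(11,4) = 330.
Coefficient = C(11,4) · (-2)^4 · (-2)^7 = 330 · 16 · (-128) = -675840.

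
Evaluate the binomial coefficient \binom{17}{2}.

136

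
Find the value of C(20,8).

125970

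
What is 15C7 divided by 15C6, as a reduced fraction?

9/7

C(n,k+1)/C(n,k) = (n−k)/(k+1) = (15−6)/(6+1) = 9/7.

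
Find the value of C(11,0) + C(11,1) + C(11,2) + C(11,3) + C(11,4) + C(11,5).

1024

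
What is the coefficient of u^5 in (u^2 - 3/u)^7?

-945

General term: C(7,j)·(u^2)^j·(-3/u)^(7-j), with u-exponent 2j − 1(7−j) = 3j − 7.
Set 3j − 7 = 5: j = 4.
C(7,4) = 35; 1^4 = 1; (-3)^3 = -27.
Coefficient = 35 · 1 · (-27) = -945.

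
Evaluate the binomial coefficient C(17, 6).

12376

C(17,6) = (17·16·15·14·13·12) / 6! = 8910720 / 720 = 12376.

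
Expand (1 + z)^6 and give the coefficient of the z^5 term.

The general term is C(6,j)·(1)^j·(z)^(6-j); the z^5 term has j = 1.
C(6,1) = 6.
Coefficient = C(6,1) = 6.

6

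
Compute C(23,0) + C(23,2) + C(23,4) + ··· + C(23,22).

Even-k terms of row 23 sum to 2^22 = 4194304.

4194304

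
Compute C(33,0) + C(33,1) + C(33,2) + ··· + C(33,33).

8589934592

Setting x = 1 in (1+x)^33 gives Σ C(33,k) = 2^33 = 8589934592.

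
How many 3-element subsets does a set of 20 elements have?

1140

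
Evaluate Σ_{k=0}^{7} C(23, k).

1 + 23 + 253 + 1771 + 8855 + 33649 + 100947 + 245157 = 390656.

390656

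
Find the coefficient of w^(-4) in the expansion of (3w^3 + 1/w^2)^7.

189

General term: C(7,j)·(3w^3)^j·(1/w^2)^(7-j), with w-exponent 3j − 2(7−j) = 5j − 14.
Set 5j − 14 = -4: j = 2.
C(7,2) = 21; 3^2 = 9; 1^5 = 1.
Coefficient = 21 · 9 · 1 = 189.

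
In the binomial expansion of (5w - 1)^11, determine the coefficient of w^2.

The general term is C(11,j)·(5w)^j·(-1)^(11-j); the w^2 term has j = 2.
C(11,2) = 55.
Coefficient = C(11,2) · 5^2 · (-1)^9 = 55 · 25 · (-1) = -1375.

-1375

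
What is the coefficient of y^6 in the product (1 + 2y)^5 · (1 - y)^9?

-264

Coefficient of y^6 = Σ_{j} C(5,j)·2^j·C(9,6-j)·(-1)^(6-j) for j from 0 to 5.
= 84 + (-1260) + 5040 + (-6720) + 2880 + (-288) = -264.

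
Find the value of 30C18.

86493225

C(30,18) = C(30,12) by symmetry.
C(30,12) = (30·29·28·27·26·25·24·23·22·21·20·19) / 12! = 41430393164160000 / 479001600 = 86493225.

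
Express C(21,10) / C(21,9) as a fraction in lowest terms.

6/5

C(n,k+1)/C(n,k) = (n−k)/(k+1) = (21−9)/(9+1) = 12/10 = 6/5.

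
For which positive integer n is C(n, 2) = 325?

n(n−1)/2 = 325 ⇒ n(n−1) = 650. Since 26·25 = 650, n = 26.

26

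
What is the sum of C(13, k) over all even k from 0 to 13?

Half of (1+1)^13 + (1−1)^13 gives the even-index sum: 2^12 = 4096.

4096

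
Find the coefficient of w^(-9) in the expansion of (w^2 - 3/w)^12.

General term: C(12,j)·(w^2)^j·(-3/w)^(12-j), with w-exponent 2j − 1(12−j) = 3j − 12.
Set 3j − 12 = -9: j = 1.
C(12,1) = 12; 1^1 = 1; (-3)^11 = -177147.
Coefficient = 12 · 1 · (-177147) = -2125764.

-2125764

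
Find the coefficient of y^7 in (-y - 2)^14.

The general term is C(14,j)·(-y)^j·(-2)^(14-j); the y^7 term has j = 7.
C(14,7) = 3432.
Coefficient = C(14,7) · (-1)^7 · (-2)^7 = 3432 · (-1) · (-128) = 439296.

439296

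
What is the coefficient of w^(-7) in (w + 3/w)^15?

241805655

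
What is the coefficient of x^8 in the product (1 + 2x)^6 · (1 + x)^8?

40081

Coefficient of x^8 = Σ_{j} C(6,j)·2^j·C(8,8-j)·1^(8-j) for j from 0 to 6.
= 1 + 96 + 1680 + 8960 + 16800 + 10752 + 1792 = 40081.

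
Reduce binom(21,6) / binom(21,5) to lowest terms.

8/3

C(n,k+1)/C(n,k) = (n−k)/(k+1) = (21−5)/(5+1) = 16/6 = 8/3.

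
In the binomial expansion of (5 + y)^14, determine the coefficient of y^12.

The general term is C(14,j)·(5)^j·(y)^(14-j); the y^12 term has j = 2.
C(14,2) = 91.
Coefficient = C(14,2) · 5^2 = 91 · 25 = 2275.

2275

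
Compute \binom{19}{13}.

27132

C(19,13) = C(19,6) by symmetry.
C(19,6) = (19·18·17·16·15·14) / 6! = 19535040 / 720 = 27132.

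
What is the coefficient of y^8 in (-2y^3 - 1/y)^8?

1120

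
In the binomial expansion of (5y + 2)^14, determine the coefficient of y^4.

640640000

The general term is C(14,j)·(5y)^j·(2)^(14-j); the y^4 term has j = 4.
C(14,4) = 1001.
Coefficient = C(14,4) · 5^4 · 2^10 = 1001 · 625 · 1024 = 640640000.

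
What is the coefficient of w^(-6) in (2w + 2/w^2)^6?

General term: C(6,j)·(2w)^j·(2/w^2)^(6-j), with w-exponent 1j − 2(6−j) = 3j − 12.
Set 3j − 12 = -6: j = 2.
C(6,2) = 15; 2^2 = 4; 2^4 = 16.
Coefficient = 15 · 4 · 16 = 960.

960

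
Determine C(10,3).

120

C(10,3) = (10·9·8) / 3! = 720 / 6 = 120.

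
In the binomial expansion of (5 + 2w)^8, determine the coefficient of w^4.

The general term is C(8,j)·(5)^j·(2w)^(8-j); the w^4 term has j = 4.
C(8,4) = 70.
Coefficient = C(8,4) · 5^4 · 2^4 = 70 · 625 · 16 = 700000.

700000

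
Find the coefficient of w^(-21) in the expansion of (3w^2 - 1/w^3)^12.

General term: C(12,j)·(3w^2)^j·(-1/w^3)^(12-j), with w-exponent 2j − 3(12−j) = 5j − 36.
Set 5j − 36 = -21: j = 3.
C(12,3) = 220; 3^3 = 27; (-1)^9 = -1.
Coefficient = 220 · 27 · (-1) = -5940.

-5940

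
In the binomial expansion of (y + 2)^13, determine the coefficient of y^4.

366080

The general term is C(13,j)·(y)^j·(2)^(13-j); the y^4 term has j = 4.
C(13,4) = 715.
Coefficient = C(13,4) · 2^9 = 715 · 512 = 366080.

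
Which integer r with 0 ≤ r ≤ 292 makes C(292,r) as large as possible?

146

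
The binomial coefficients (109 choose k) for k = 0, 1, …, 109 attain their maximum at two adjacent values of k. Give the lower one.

54

For odd n = 109, C(109,k) peaks at k = (n−1)/2 and (n+1)/2; the lower is 54.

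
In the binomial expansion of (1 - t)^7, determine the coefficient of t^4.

35

The general term is C(7,j)·(1)^j·(-t)^(7-j); the t^4 term has j = 3.
C(7,3) = 35.
Coefficient = C(7,3) = 35.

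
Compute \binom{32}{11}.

129024480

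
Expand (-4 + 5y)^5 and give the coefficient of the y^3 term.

The general term is C(5,j)·(-4)^j·(5y)^(5-j); the y^3 term has j = 2.
C(5,2) = 10.
Coefficient = C(5,2) · (-4)^2 · 5^3 = 10 · 16 · 125 = 20000.

20000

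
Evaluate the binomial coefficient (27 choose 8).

C(27,8) = (27·26·25·24·23·22·21·20) / 8! = 89513424000 / 40320 = 2220075.

2220075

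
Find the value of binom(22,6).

74613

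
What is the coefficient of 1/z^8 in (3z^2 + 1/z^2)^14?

General term: C(14,j)·(3z^2)^j·(1/z^2)^(14-j), with z-exponent 2j − 2(14−j) = 4j − 28.
Set 4j − 28 = -8: j = 5.
C(14,5) = 2002; 3^5 = 243; 1^9 = 1.
Coefficient = 2002 · 243 · 1 = 486486.

486486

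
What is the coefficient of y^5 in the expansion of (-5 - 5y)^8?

The general term is C(8,j)·(-5)^j·(-5y)^(8-j); the y^5 term has j = 3.
C(8,3) = 56.
Coefficient = C(8,3) · (-5)^3 · (-5)^5 = 56 · (-125) · (-3125) = 21875000.

21875000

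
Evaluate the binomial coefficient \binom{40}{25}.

C(40,25) = C(40,15) by symmetry.
C(40,15) = (40·39·38·37·36·35·34·33·32·31·30·29·28·27·26) / 15! = 52601652673686724608000 / 1307674368000 = 40225345056.

40225345056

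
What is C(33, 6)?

C(33,6) = (33·32·31·30·29·28) / 6! = 797448960 / 720 = 1107568.

1107568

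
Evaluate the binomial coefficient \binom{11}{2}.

C(11,2) = (11·10) / 2! = 110 / 2 = 55.

55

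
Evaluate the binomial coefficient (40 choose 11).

2311801440

C(40,11) = (40·39·38·37·36·35·34·33·32·31·30) / 11! = 92279715720192000 / 39916800 = 2311801440.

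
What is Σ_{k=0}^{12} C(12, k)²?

By Vandermonde's identity, Σ C(12,k)² = C(24,12) = 2704156.

2704156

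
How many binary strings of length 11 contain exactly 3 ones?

Choose the 3 positions: C(11,3) = 165.

165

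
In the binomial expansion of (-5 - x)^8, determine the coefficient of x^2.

The general term is C(8,j)·(-5)^j·(-x)^(8-j); the x^2 term has j = 6.
C(8,6) = 28.
Coefficient = C(8,6) · (-5)^6 = 28 · 15625 = 437500.

437500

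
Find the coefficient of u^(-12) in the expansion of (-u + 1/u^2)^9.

36

General term: C(9,j)·(-u)^j·(1/u^2)^(9-j), with u-exponent 1j − 2(9−j) = 3j − 18.
Set 3j − 18 = -12: j = 2.
C(9,2) = 36; (-1)^2 = 1; 1^7 = 1.
Coefficient = 36 · 1 · 1 = 36.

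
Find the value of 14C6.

C(14,6) = (14·13·12·11·10·9) / 6! = 2162160 / 720 = 3003.

3003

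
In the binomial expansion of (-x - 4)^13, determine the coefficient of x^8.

-1317888

The general term is C(13,j)·(-x)^j·(-4)^(13-j); the x^8 term has j = 8.
C(13,8) = 1287.
Coefficient = C(13,8) · (-4)^5 = 1287 · (-1024) = -1317888.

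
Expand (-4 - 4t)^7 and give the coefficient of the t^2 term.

The general term is C(7,j)·(-4)^j·(-4t)^(7-j); the t^2 term has j = 5.
C(7,5) = 21.
Coefficient = C(7,5) · (-4)^5 · (-4)^2 = 21 · (-1024) · 16 = -344064.

-344064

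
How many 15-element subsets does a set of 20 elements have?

15504

C(20,15) = C(20,5) by symmetry.
C(20,5) = (20·19·18·17·16) / 5! = 1860480 / 120 = 15504.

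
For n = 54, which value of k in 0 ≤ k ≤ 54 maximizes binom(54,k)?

27

C(54,k) is maximized at k = 54/2 = 27.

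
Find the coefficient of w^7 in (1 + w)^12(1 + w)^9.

116280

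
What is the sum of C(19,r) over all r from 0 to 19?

524288

The entries of row 19 sum to 2^19 = 524288.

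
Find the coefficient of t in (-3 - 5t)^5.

The general term is C(5,j)·(-3)^j·(-5t)^(5-j); the t^1 term has j = 4.
C(5,4) = 5.
Coefficient = C(5,4) · (-3)^4 · (-5)^1 = 5 · 81 · (-5) = -2025.

-2025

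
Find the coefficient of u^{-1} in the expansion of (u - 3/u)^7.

General term: C(7,j)·(u)^j·(-3/u)^(7-j), with u-exponent 1j − 1(7−j) = 2j − 7.
Set 2j − 7 = -1: j = 3.
C(7,3) = 35; 1^3 = 1; (-3)^4 = 81.
Coefficient = 35 · 1 · 81 = 2835.

2835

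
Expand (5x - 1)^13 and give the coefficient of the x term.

65

The general term is C(13,j)·(5x)^j·(-1)^(13-j); the x^1 term has j = 1.
C(13,1) = 13.
Coefficient = C(13,1) · 5^1 = 13 · 5 = 65.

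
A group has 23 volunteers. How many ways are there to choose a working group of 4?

8855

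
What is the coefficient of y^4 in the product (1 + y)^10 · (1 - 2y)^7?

Coefficient of y^4 = Σ_{j} C(10,j)·1^j·C(7,4-j)·(-2)^(4-j) for j from 0 to 4.
= 560 + (-2800) + 3780 + (-1680) + 210 = 70.

70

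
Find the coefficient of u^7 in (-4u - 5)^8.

The general term is C(8,j)·(-4u)^j·(-5)^(8-j); the u^7 term has j = 7.
C(8,7) = 8.
Coefficient = C(8,7) · (-4)^7 · (-5)^1 = 8 · (-16384) · (-5) = 655360.

655360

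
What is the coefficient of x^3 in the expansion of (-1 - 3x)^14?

The general term is C(14,j)·(-1)^j·(-3x)^(14-j); the x^3 term has j = 11.
C(14,11) = 364.
Coefficient = C(14,11) · (-1)^11 · (-3)^3 = 364 · (-1) · (-27) = 9828.

9828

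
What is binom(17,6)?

C(17,6) = (17·16·15·14·13·12) / 6! = 8910720 / 720 = 12376.

12376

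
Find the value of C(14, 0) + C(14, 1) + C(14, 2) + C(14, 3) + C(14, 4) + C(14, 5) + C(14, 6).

6476

1 + 14 + 91 + 364 + 1001 + 2002 + 3003 = 6476.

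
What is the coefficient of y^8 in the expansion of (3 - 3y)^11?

The general term is C(11,j)·(3)^j·(-3y)^(11-j); the y^8 term has j = 3.
C(11,3) = 165.
Coefficient = C(11,3) · 3^3 · (-3)^8 = 165 · 27 · 6561 = 29229255.

29229255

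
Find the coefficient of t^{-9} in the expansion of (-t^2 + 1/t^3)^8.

General term: C(8,j)·(-t^2)^j·(1/t^3)^(8-j), with t-exponent 2j − 3(8−j) = 5j − 24.
Set 5j − 24 = -9: j = 3.
C(8,3) = 56; (-1)^3 = -1; 1^5 = 1.
Coefficient = 56 · (-1) · 1 = -56.

-56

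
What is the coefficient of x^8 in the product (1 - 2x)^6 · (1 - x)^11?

Coefficient of x^8 = Σ_{j} C(6,j)·(-2)^j·C(11,8-j)·(-1)^(8-j) for j from 0 to 6.
= 165 + 3960 + 27720 + 73920 + 79200 + 31680 + 3520 = 220165.

220165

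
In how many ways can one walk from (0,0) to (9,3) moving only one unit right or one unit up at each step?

Each path is a sequence of 12 steps with 9 rights: C(12,9) = 220.

220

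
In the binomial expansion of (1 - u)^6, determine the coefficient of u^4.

15

The general term is C(6,j)·(1)^j·(-u)^(6-j); the u^4 term has j = 2.
C(6,2) = 15.
Coefficient = C(6,2) = 15.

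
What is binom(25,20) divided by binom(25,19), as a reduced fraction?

C(n,k+1)/C(n,k) = (n−k)/(k+1) = (25−19)/(19+1) = 6/20 = 3/10.

3/10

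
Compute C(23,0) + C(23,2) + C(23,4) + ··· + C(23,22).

Even-r terms of row 23 sum to 2^22 = 4194304.

4194304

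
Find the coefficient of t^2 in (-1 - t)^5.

The general term is C(5,j)·(-1)^j·(-t)^(5-j); the t^2 term has j = 3.
C(5,3) = 10.
Coefficient = C(5,3) · (-1)^3 = 10 · (-1) = -10.

-10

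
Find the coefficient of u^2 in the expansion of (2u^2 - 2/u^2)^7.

General term: C(7,j)·(2u^2)^j·(-2/u^2)^(7-j), with u-exponent 2j − 2(7−j) = 4j − 14.
Set 4j − 14 = 2: j = 4.
C(7,4) = 35; 2^4 = 16; (-2)^3 = -8.
Coefficient = 35 · 16 · (-8) = -4480.

-4480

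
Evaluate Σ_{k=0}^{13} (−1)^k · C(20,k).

-27132

The partial alternating sum Σ_{k=0}^{13} (−1)^k C(20,k) = (−1)^13 C(19,13) = -27132.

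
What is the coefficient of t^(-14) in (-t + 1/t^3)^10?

210

General term: C(10,j)·(-t)^j·(1/t^3)^(10-j), with t-exponent 1j − 3(10−j) = 4j − 30.
Set 4j − 30 = -14: j = 4.
C(10,4) = 210; (-1)^4 = 1; 1^6 = 1.
Coefficient = 210 · 1 · 1 = 210.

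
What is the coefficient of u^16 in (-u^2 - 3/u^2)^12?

594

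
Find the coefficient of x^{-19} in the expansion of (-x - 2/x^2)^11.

-11264

General term: C(11,j)·(-x)^j·(-2/x^2)^(11-j), with x-exponent 1j − 2(11−j) = 3j − 22.
Set 3j − 22 = -19: j = 1.
C(11,1) = 11; (-1)^1 = -1; (-2)^10 = 1024.
Coefficient = 11 · (-1) · 1024 = -11264.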